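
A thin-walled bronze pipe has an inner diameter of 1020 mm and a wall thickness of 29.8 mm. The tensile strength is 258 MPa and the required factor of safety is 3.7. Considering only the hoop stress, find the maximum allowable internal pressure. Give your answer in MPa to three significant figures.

p_allow = 4.07 MPa

σ_allow = 258/3.7 = 69.73 MPa.
σ_h = pD/(2t) → p_allow = 2σ_allow t/D = 2×69.73×29.8/1020 = 4.074 MPa.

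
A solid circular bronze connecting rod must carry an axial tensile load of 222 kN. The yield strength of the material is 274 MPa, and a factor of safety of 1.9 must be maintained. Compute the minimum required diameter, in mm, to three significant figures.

d = 44.3 mm

Allowable stress σ_allow = 274/1.9 = 144.2 MPa.
Required area A = F/σ_allow = 222000/144.2 = 1539 mm².
A = πd²/4 → d = √(4A/π) = 44.27 mm.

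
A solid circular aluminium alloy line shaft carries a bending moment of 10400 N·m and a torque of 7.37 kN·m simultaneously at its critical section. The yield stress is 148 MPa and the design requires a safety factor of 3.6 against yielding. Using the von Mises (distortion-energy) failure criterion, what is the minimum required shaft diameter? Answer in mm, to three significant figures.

σ_allow = σ_y/n = 148/3.6 = 41.11 MPa.
For a solid shaft σ_b = 32M/(πd³) and τ = 16T/(πd³), so the von Mises stress is σ' = (16/πd³)·√(4M²+3T²).
√(4M²+3T²) = √(4×(1.040×10^7)² + 3×(7.370×10^6)²) = 2.440×10^7 N·mm.
d³ = 16×2.440×10^7/(π×41.11) = 3.023×10^6 mm³.
d = 144.6 mm.

d = 145 mm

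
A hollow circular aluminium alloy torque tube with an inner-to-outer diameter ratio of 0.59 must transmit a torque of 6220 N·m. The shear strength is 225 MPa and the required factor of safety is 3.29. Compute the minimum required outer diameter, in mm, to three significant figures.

d_o = 80.8 mm

τ_allow = 225/3.29 = 68.39 MPa.
For a hollow shaft τ = 16T/[πd_o³(1−k⁴)] with k = 0.59, so 1−k⁴ = 0.8788.
d_o³ = 16T/[π τ_allow (1−k⁴)] = 16×6220000/(π×68.39×0.8788) = 527100 mm³.
d_o = 80.78 mm.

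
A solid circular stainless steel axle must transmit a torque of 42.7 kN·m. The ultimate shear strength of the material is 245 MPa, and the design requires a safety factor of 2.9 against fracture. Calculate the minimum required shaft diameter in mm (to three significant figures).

d = 137 mm

Allowable shear stress τ_allow = 245/2.9 = 84.48 MPa.
For a solid shaft τ = 16T/(πd³), so d³ = 16T/(π τ_allow) = 16×4.2700×10^7/(π×84.48) = 2.574×10^6 mm³.
d = (2.574×10^6)^(1/3) = 137.0 mm.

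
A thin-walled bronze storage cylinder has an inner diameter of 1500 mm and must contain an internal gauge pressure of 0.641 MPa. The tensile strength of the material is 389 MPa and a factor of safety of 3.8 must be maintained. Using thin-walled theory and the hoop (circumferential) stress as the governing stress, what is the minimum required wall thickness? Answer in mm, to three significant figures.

t = 4.70 mm

σ_allow = 389/3.8 = 102.4 MPa.
Hoop stress σ_h = pD/(2t), so t = pD/(2σ_allow) = 0.641×1500/(2×102.4) = 4.696 mm.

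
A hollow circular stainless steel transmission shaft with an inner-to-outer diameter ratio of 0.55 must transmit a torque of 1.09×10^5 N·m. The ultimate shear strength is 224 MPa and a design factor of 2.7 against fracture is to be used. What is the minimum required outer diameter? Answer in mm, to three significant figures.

τ_allow = 224/2.7 = 82.96 MPa.
For a hollow shaft τ = 16T/[πd_o³(1−k⁴)] with k = 0.55, so 1−k⁴ = 0.9085.
d_o³ = 16T/[π τ_allow (1−k⁴)] = 16×1.0900×10^8/(π×82.96×0.9085) = 7.365×10^6 mm³.
d_o = 194.6 mm.

d_o = 195 mm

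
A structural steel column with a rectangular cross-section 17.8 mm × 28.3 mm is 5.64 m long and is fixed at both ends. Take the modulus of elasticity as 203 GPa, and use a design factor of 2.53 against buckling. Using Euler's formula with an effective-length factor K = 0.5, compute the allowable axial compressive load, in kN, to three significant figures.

Buckling occurs about the weak axis: I_min = h·b³/12 = 28.3×17.8³/12 = 13300 mm⁴ (b = 17.8 mm is the smaller dimension).
Effective length L_e = KL = 0.5×5.64 m = 2820 mm.
Euler critical load P_cr = π²EI/L_e² = π²×203000×13300/2820² = 3351 N.
P_allow = P_cr/n = 3351/2.53 = 1324 N.

P_allow = 1.32 kN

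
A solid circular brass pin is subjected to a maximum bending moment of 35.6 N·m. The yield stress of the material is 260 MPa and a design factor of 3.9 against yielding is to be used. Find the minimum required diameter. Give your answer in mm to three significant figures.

d = 17.6 mm

σ_allow = 260/3.9 = 66.67 MPa.
For a solid circular section σ = 32M/(πd³), so d³ = 32M/(π σ_allow) = 32×35600/(π×66.67) = 5439 mm³.
d = 17.59 mm.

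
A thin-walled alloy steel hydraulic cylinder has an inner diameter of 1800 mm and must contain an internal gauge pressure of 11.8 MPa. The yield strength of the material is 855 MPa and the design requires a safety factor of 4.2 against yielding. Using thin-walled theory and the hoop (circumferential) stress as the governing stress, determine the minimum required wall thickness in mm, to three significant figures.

t = 52.2 mm

σ_allow = 855/4.2 = 203.6 MPa.
Hoop stress σ_h = pD/(2t), so t = pD/(2σ_allow) = 11.8×1800/(2×203.6) = 52.17 mm.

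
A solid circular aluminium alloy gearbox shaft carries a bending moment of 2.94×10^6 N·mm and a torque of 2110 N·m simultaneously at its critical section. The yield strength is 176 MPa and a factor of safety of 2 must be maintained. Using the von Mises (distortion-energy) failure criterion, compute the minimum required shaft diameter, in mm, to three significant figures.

σ_allow = σ_y/n = 176/2 = 88.00 MPa.
For a solid shaft σ_b = 32M/(πd³) and τ = 16T/(πd³), so the von Mises stress is σ' = (16/πd³)·√(4M²+3T²).
√(4M²+3T²) = √(4×(2.940×10^6)² + 3×(2.110×10^6)²) = 6.923×10^6 N·mm.
d³ = 16×6.923×10^6/(π×88.00) = 400700 mm³.
d = 73.72 mm.

d = 73.7 mm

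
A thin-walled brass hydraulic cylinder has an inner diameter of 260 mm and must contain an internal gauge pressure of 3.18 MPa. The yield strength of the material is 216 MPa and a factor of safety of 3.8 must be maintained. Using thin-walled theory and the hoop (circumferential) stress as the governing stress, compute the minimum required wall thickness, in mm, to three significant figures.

σ_allow = 216/3.8 = 56.84 MPa.
Hoop stress σ_h = pD/(2t), so t = pD/(2σ_allow) = 3.18×260/(2×56.84) = 7.273 mm.

t = 7.27 mm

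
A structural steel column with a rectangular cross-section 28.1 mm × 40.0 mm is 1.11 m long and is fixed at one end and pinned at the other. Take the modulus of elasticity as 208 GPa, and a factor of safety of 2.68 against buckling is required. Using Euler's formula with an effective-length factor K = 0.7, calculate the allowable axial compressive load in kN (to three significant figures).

Buckling occurs about the weak axis: I_min = h·b³/12 = 40.0×28.1³/12 = 73960 mm⁴ (b = 28.1 mm is the smaller dimension).
Effective length L_e = KL = 0.7×1.11 m = 777.0 mm.
Euler critical load P_cr = π²EI/L_e² = π²×208000×73960/777.0² = 251500 N.
P_allow = P_cr/n = 251500/2.68 = 93840 N.

P_allow = 93.8 kN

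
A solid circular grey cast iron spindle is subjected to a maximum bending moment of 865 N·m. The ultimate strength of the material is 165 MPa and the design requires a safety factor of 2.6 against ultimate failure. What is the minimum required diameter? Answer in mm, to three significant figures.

d = 51.8 mm

σ_allow = 165/2.6 = 63.46 MPa.
For a solid circular section σ = 32M/(πd³), so d³ = 32M/(π σ_allow) = 32×865000/(π×63.46) = 138800 mm³.
d = 51.78 mm.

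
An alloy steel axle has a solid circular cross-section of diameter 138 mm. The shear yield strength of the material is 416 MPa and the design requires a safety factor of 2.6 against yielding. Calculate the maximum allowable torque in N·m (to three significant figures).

T_allow = 82600 N·m

τ_allow = 416/2.6 = 160.0 MPa.
For a solid shaft T_allow = τ_allow·πd³/16; πd³/16 = π×138³/16 = 516000 mm³.
T_allow = 160.0×516000 = 8.256×10^7 N·mm = 82560 N·m.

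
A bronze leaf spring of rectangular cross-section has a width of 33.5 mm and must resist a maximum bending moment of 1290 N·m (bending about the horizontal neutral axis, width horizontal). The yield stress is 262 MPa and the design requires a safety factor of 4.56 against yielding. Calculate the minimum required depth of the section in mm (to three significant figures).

σ_allow = 262/4.56 = 57.46 MPa.
For a rectangular section σ = 6M/(bh²), so h² = 6M/(b σ_allow) = 6×1290000/(33.5×57.46) = 4021 mm².
h = 63.41 mm.

h = 63.4 mm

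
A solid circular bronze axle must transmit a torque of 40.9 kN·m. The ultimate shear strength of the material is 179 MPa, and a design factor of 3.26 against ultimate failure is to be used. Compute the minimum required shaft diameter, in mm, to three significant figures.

Allowable shear stress τ_allow = 179/3.26 = 54.91 MPa.
For a solid shaft τ = 16T/(πd³), so d³ = 16T/(π τ_allow) = 16×4.0900×10^7/(π×54.91) = 3.794×10^6 mm³.
d = (3.794×10^6)^(1/3) = 156.0 mm.

d = 156 mm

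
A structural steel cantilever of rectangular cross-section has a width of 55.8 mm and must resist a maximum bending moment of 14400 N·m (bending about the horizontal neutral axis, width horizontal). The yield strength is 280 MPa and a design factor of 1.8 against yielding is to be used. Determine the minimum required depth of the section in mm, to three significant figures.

h = 99.8 mm

σ_allow = 280/1.8 = 155.6 MPa.
For a rectangular section σ = 6M/(bh²), so h² = 6M/(b σ_allow) = 6×1.4400×10^7/(55.8×155.6) = 9954 mm².
h = 99.77 mm.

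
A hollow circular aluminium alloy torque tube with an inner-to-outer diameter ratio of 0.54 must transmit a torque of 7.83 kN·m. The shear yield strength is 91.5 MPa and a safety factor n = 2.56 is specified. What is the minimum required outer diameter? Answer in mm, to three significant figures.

d_o = 107 mm

τ_allow = 91.5/2.56 = 35.74 MPa.
For a hollow shaft τ = 16T/[πd_o³(1−k⁴)] with k = 0.54, so 1−k⁴ = 0.9150.
d_o³ = 16T/[π τ_allow (1−k⁴)] = 16×7830000/(π×35.74×0.9150) = 1.219×10^6 mm³.
d_o = 106.8 mm.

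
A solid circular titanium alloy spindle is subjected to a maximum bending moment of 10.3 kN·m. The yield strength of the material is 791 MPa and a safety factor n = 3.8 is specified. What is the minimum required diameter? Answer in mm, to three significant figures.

σ_allow = 791/3.8 = 208.2 MPa.
For a solid circular section σ = 32M/(πd³), so d³ = 32M/(π σ_allow) = 32×1.0300×10^7/(π×208.2) = 504000 mm³.
d = 79.58 mm.

d = 79.6 mm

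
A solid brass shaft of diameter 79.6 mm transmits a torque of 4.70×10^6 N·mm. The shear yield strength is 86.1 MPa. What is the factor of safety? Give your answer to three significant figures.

n = 1.81

τ = 16T/(πd³) = 16×4700000/(π×79.6³) = 47.46 MPa.
n = τ_limit/τ = 86.1/47.46 = 1.814.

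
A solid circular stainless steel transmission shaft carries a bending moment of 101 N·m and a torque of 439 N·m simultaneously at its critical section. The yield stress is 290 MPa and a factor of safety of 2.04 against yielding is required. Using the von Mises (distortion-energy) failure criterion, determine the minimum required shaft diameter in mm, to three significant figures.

σ_allow = σ_y/n = 290/2.04 = 142.2 MPa.
For a solid shaft σ_b = 32M/(πd³) and τ = 16T/(πd³), so the von Mises stress is σ' = (16/πd³)·√(4M²+3T²).
√(4M²+3T²) = √(4×(101000)² + 3×(439000)²) = 786700 N·mm.
d³ = 16×786700/(π×142.2) = 28190 mm³.
d = 30.43 mm.

d = 30.4 mm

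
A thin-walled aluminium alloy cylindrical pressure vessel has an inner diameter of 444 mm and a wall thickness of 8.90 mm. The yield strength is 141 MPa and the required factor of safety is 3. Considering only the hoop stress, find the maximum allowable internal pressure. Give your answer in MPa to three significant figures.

σ_allow = 141/3 = 47.00 MPa.
σ_h = pD/(2t) → p_allow = 2σ_allow t/D = 2×47.00×8.90/444 = 1.884 MPa.

p_allow = 1.88 MPa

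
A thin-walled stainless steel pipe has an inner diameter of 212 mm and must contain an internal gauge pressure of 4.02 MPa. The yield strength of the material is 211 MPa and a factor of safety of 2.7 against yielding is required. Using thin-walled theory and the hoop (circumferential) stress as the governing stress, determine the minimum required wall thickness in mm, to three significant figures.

t = 5.45 mm

σ_allow = 211/2.7 = 78.15 MPa.
Hoop stress σ_h = pD/(2t), so t = pD/(2σ_allow) = 4.02×212/(2×78.15) = 5.453 mm.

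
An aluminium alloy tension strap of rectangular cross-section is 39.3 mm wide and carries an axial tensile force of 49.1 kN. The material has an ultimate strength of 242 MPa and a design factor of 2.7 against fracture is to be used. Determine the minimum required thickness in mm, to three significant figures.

σ_allow = 242/2.7 = 89.63 MPa.
Required area A = F/σ_allow = 49100/89.63 = 547.8 mm².
t = A/w = 547.8/39.3 = 13.94 mm.

t = 13.9 mm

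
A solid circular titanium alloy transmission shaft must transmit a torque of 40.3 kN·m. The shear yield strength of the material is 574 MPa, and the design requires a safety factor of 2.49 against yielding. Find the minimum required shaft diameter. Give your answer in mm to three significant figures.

d = 96.2 mm

Allowable shear stress τ_allow = 574/2.49 = 230.5 MPa.
For a solid shaft τ = 16T/(πd³), so d³ = 16T/(π τ_allow) = 16×4.0300×10^7/(π×230.5) = 890400 mm³.
d = (890400)^(1/3) = 96.20 mm.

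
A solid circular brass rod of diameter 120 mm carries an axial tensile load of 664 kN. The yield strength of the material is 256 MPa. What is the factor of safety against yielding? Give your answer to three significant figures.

n = 4.36

A = πd²/4 = 11310 mm².
σ = F/A = 664000/11310 = 58.71 MPa.
n = 256/58.71 = 4.360.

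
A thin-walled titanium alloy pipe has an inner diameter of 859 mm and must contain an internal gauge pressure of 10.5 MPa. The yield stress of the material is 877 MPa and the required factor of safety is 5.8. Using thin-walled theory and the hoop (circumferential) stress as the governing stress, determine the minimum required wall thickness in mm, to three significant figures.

t = 29.8 mm

σ_allow = 877/5.8 = 151.2 MPa.
Hoop stress σ_h = pD/(2t), so t = pD/(2σ_allow) = 10.5×859/(2×151.2) = 29.83 mm.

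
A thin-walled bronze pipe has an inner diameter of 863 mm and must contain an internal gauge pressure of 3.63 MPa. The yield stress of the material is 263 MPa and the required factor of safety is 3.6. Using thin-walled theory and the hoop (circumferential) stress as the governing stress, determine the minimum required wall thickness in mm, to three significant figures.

σ_allow = 263/3.6 = 73.06 MPa.
Hoop stress σ_h = pD/(2t), so t = pD/(2σ_allow) = 3.63×863/(2×73.06) = 21.44 mm.

t = 21.4 mm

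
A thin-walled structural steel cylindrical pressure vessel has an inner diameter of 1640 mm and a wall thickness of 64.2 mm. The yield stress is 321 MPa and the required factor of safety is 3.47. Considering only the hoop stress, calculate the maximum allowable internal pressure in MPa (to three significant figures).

p_allow = 7.24 MPa

σ_allow = 321/3.47 = 92.51 MPa.
σ_h = pD/(2t) → p_allow = 2σ_allow t/D = 2×92.51×64.2/1640 = 7.243 MPa.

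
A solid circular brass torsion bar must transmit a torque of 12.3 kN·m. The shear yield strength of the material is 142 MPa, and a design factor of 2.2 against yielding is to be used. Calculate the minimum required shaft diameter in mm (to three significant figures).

Allowable shear stress τ_allow = 142/2.2 = 64.55 MPa.
For a solid shaft τ = 16T/(πd³), so d³ = 16T/(π τ_allow) = 16×1.2300×10^7/(π×64.55) = 970500 mm³.
d = (970500)^(1/3) = 99.01 mm.

d = 99.0 mm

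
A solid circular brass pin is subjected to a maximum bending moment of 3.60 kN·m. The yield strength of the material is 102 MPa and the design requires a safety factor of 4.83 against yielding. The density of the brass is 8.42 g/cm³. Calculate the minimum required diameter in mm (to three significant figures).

d = 120 mm

σ_allow = 102/4.83 = 21.12 MPa.
For a solid circular section σ = 32M/(πd³), so d³ = 32M/(π σ_allow) = 32×3600000/(π×21.12) = 1.736×10^6 mm³.
d = 120.2 mm.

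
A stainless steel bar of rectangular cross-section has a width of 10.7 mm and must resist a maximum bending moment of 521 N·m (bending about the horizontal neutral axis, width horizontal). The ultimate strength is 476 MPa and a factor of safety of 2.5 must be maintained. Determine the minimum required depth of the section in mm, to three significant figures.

σ_allow = 476/2.5 = 190.4 MPa.
For a rectangular section σ = 6M/(bh²), so h² = 6M/(b σ_allow) = 6×521000/(10.7×190.4) = 1534 mm².
h = 39.17 mm.

h = 39.2 mm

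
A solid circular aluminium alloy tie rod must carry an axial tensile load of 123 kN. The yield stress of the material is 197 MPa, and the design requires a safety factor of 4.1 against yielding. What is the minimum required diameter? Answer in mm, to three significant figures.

Allowable stress σ_allow = 197/4.1 = 48.05 MPa.
Required area A = F/σ_allow = 123000/48.05 = 2560 mm².
A = πd²/4 → d = √(4A/π) = 57.09 mm.

d = 57.1 mm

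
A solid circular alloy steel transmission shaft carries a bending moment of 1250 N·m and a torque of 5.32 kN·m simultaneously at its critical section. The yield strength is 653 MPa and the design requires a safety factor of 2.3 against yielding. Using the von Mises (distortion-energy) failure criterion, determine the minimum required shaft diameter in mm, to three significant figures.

σ_allow = σ_y/n = 653/2.3 = 283.9 MPa.
For a solid shaft σ_b = 32M/(πd³) and τ = 16T/(πd³), so the von Mises stress is σ' = (16/πd³)·√(4M²+3T²).
√(4M²+3T²) = √(4×(1.250×10^6)² + 3×(5.320×10^6)²) = 9.548×10^6 N·mm.
d³ = 16×9.548×10^6/(π×283.9) = 171300 mm³.
d = 55.53 mm.

d = 55.5 mm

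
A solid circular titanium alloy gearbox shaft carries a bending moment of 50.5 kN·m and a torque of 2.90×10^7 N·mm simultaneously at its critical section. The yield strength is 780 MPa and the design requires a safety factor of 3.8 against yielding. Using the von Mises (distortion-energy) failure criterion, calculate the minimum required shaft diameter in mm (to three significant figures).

σ_allow = σ_y/n = 780/3.8 = 205.3 MPa.
For a solid shaft σ_b = 32M/(πd³) and τ = 16T/(πd³), so the von Mises stress is σ' = (16/πd³)·√(4M²+3T²).
√(4M²+3T²) = √(4×(5.050×10^7)² + 3×(2.900×10^7)²) = 1.128×10^8 N·mm.
d³ = 16×1.128×10^8/(π×205.3) = 2.799×10^6 mm³.
d = 140.9 mm.

d = 141 mm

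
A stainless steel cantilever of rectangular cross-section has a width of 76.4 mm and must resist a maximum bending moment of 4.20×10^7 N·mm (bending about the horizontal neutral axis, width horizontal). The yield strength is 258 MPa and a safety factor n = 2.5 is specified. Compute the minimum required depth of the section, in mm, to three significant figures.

σ_allow = 258/2.5 = 103.2 MPa.
For a rectangular section σ = 6M/(bh²), so h² = 6M/(b σ_allow) = 6×4.2000×10^7/(76.4×103.2) = 31960 mm².
h = 178.8 mm.

h = 179 mm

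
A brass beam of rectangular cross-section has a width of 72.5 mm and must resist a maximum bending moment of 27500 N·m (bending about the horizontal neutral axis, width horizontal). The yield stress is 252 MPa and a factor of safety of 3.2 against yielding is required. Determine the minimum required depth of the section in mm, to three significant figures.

σ_allow = 252/3.2 = 78.75 MPa.
For a rectangular section σ = 6M/(bh²), so h² = 6M/(b σ_allow) = 6×2.7500×10^7/(72.5×78.75) = 28900 mm².
h = 170.0 mm.

h = 170 mm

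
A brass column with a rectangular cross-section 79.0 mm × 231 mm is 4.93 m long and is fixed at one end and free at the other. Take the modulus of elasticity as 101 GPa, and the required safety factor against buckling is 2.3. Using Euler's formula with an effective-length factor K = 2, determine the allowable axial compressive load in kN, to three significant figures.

Buckling occurs about the weak axis: I_min = h·b³/12 = 231×79.0³/12 = 9.491×10^6 mm⁴ (b = 79.0 mm is the smaller dimension).
Effective length L_e = KL = 2×4.93 m = 9860 mm.
Euler critical load P_cr = π²EI/L_e² = π²×101000×9.491×10^6/9860² = 97310 N.
P_allow = P_cr/n = 97310/2.3 = 42310 N.

P_allow = 42.3 kN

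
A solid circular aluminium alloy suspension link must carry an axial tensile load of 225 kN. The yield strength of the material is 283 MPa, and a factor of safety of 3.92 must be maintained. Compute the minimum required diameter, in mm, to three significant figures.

d = 63.0 mm

Allowable stress σ_allow = 283/3.92 = 72.19 MPa.
Required area A = F/σ_allow = 225000/72.19 = 3117 mm².
A = πd²/4 → d = √(4A/π) = 62.99 mm.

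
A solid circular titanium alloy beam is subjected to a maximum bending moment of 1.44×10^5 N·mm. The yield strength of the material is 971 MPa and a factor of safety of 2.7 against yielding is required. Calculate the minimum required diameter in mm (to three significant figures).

d = 16.0 mm

σ_allow = 971/2.7 = 359.6 MPa.
For a solid circular section σ = 32M/(πd³), so d³ = 32M/(π σ_allow) = 32×144000/(π×359.6) = 4079 mm³.
d = 15.98 mm.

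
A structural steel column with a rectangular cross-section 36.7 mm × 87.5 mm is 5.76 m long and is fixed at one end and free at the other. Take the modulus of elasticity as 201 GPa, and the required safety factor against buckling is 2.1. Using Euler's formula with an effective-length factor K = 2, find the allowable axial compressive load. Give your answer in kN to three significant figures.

P_allow = 2.57 kN

Buckling occurs about the weak axis: I_min = h·b³/12 = 87.5×36.7³/12 = 360400 mm⁴ (b = 36.7 mm is the smaller dimension).
Effective length L_e = KL = 2×5.76 m = 11520 mm.
Euler critical load P_cr = π²EI/L_e² = π²×201000×360400/11520² = 5388 N.
P_allow = P_cr/n = 5388/2.1 = 2566 N.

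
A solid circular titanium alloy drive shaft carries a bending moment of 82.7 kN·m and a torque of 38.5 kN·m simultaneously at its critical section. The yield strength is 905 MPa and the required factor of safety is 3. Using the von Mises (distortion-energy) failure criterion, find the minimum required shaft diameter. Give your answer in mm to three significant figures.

d = 144 mm

σ_allow = σ_y/n = 905/3 = 301.7 MPa.
For a solid shaft σ_b = 32M/(πd³) and τ = 16T/(πd³), so the von Mises stress is σ' = (16/πd³)·√(4M²+3T²).
√(4M²+3T²) = √(4×(8.270×10^7)² + 3×(3.850×10^7)²) = 1.783×10^8 N·mm.
d³ = 16×1.783×10^8/(π×301.7) = 3.011×10^6 mm³.
d = 144.4 mm.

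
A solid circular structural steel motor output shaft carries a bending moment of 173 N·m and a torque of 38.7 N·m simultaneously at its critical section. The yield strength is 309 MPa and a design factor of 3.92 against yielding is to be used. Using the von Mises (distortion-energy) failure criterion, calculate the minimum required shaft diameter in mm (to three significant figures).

d = 28.3 mm

σ_allow = σ_y/n = 309/3.92 = 78.83 MPa.
For a solid shaft σ_b = 32M/(πd³) and τ = 16T/(πd³), so the von Mises stress is σ' = (16/πd³)·√(4M²+3T²).
√(4M²+3T²) = √(4×(173000)² + 3×(38700)²) = 352400 N·mm.
d³ = 16×352400/(π×78.83) = 22770 mm³.
d = 28.34 mm.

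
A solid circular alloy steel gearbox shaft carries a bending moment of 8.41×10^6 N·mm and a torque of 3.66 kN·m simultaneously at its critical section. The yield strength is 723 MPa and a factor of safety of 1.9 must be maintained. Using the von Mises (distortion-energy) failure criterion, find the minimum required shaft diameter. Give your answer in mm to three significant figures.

σ_allow = σ_y/n = 723/1.9 = 380.5 MPa.
For a solid shaft σ_b = 32M/(πd³) and τ = 16T/(πd³), so the von Mises stress is σ' = (16/πd³)·√(4M²+3T²).
√(4M²+3T²) = √(4×(8.410×10^6)² + 3×(3.660×10^6)²) = 1.797×10^7 N·mm.
d³ = 16×1.797×10^7/(π×380.5) = 240600 mm³.
d = 62.19 mm.

d = 62.2 mm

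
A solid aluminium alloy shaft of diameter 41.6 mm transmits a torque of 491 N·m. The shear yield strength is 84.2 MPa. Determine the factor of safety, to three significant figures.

n = 2.42

τ = 16T/(πd³) = 16×491000/(π×41.6³) = 34.74 MPa.
n = τ_limit/τ = 84.2/34.74 = 2.424.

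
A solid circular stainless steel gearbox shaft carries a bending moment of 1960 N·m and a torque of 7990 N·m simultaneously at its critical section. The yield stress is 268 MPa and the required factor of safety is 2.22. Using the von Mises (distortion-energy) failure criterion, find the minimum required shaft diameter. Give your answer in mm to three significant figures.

d = 84.7 mm

σ_allow = σ_y/n = 268/2.22 = 120.7 MPa.
For a solid shaft σ_b = 32M/(πd³) and τ = 16T/(πd³), so the von Mises stress is σ' = (16/πd³)·√(4M²+3T²).
√(4M²+3T²) = √(4×(1.960×10^6)² + 3×(7.990×10^6)²) = 1.438×10^7 N·mm.
d³ = 16×1.438×10^7/(π×120.7) = 606800 mm³.
d = 84.66 mm.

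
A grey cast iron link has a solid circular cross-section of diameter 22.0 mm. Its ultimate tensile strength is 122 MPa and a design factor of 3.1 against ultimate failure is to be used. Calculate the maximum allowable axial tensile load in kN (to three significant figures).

F_allow = 15.0 kN

σ_allow = 122/3.1 = 39.35 MPa.
A = πd²/4 = π×22.0²/4 = 380.1 mm².
F_allow = σ_allow × A = 39.35×380.1 = 14960 N.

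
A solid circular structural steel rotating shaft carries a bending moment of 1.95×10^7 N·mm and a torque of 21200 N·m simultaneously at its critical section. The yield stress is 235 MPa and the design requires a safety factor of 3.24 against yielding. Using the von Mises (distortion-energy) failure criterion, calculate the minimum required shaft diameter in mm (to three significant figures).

σ_allow = σ_y/n = 235/3.24 = 72.53 MPa.
For a solid shaft σ_b = 32M/(πd³) and τ = 16T/(πd³), so the von Mises stress is σ' = (16/πd³)·√(4M²+3T²).
√(4M²+3T²) = √(4×(1.950×10^7)² + 3×(2.120×10^7)²) = 5.357×10^7 N·mm.
d³ = 16×5.357×10^7/(π×72.53) = 3.761×10^6 mm³.
d = 155.5 mm.

d = 156 mm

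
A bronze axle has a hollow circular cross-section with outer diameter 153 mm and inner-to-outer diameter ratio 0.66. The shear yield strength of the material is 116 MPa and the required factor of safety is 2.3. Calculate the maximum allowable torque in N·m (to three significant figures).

τ_allow = 116/2.3 = 50.43 MPa.
For a hollow shaft T_allow = τ_allow·πd_o³(1−k⁴)/16 with 1−k⁴ = 0.8103, so πd_o³(1−k⁴)/16 = 569800 mm³.
T_allow = 50.43×569800 = 2.874×10^7 N·mm = 28740 N·m.

T_allow = 28700 N·m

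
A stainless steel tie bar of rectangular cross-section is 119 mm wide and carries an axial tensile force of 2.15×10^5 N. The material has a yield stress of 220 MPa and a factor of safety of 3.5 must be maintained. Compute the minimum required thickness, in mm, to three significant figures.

σ_allow = 220/3.5 = 62.86 MPa.
Required area A = F/σ_allow = 215000/62.86 = 3420 mm².
t = A/w = 3420/119 = 28.74 mm.

t = 28.7 mm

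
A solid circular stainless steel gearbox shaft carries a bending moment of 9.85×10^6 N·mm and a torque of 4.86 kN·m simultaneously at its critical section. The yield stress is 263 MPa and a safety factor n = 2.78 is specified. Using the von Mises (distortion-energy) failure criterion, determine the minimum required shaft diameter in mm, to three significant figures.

σ_allow = σ_y/n = 263/2.78 = 94.60 MPa.
For a solid shaft σ_b = 32M/(πd³) and τ = 16T/(πd³), so the von Mises stress is σ' = (16/πd³)·√(4M²+3T²).
√(4M²+3T²) = √(4×(9.850×10^6)² + 3×(4.860×10^6)²) = 2.142×10^7 N·mm.
d³ = 16×2.142×10^7/(π×94.60) = 1.153×10^6 mm³.
d = 104.9 mm.

d = 105 mm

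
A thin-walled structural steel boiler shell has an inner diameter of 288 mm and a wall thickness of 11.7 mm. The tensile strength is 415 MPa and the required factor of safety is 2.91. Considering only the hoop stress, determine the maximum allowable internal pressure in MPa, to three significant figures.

p_allow = 11.6 MPa

σ_allow = 415/2.91 = 142.6 MPa.
σ_h = pD/(2t) → p_allow = 2σ_allow t/D = 2×142.6×11.7/288 = 11.59 MPa.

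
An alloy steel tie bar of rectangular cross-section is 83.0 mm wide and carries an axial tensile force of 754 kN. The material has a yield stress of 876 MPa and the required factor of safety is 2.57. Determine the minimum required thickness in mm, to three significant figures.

σ_allow = 876/2.57 = 340.9 MPa.
Required area A = F/σ_allow = 754000/340.9 = 2212 mm².
t = A/w = 2212/83.0 = 26.65 mm.

t = 26.7 mm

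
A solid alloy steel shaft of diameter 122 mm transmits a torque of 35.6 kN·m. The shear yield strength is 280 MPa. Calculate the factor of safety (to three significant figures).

n = 2.80

τ = 16T/(πd³) = 16×3.5600×10^7/(π×122³) = 99.85 MPa.
n = τ_limit/τ = 280/99.85 = 2.804.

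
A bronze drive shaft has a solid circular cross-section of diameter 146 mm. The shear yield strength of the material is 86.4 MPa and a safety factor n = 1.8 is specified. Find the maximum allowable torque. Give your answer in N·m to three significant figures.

T_allow = 29300 N·m

τ_allow = 86.4/1.8 = 48.00 MPa.
For a solid shaft T_allow = τ_allow·πd³/16; πd³/16 = π×146³/16 = 611100 mm³.
T_allow = 48.00×611100 = 2.933×10^7 N·mm = 29330 N·m.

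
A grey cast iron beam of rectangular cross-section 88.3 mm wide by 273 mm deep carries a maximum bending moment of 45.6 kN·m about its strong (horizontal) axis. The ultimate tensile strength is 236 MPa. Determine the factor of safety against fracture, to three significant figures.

n = 5.68

Section modulus S = bh²/6 = 88.3×273²/6 = 1.097×10^6 mm³.
σ = M/S = 4.5600×10^7/1.097×10^6 = 41.57 MPa.
n = 236/41.57 = 5.677.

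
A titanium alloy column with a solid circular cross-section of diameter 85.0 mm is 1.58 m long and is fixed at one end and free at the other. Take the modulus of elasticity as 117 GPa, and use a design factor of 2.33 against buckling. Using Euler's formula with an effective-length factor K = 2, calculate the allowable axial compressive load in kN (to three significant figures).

I = πd⁴/64 = π×85.0⁴/64 = 2.562×10^6 mm⁴.
Effective length L_e = KL = 2×1.58 m = 3160 mm.
Euler critical load P_cr = π²EI/L_e² = π²×117000×2.562×10^6/3160² = 296300 N.
P_allow = P_cr/n = 296300/2.33 = 127200 N.

P_allow = 127 kN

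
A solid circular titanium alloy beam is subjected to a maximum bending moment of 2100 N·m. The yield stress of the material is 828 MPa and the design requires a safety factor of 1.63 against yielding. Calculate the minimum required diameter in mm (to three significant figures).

σ_allow = 828/1.63 = 508.0 MPa.
For a solid circular section σ = 32M/(πd³), so d³ = 32M/(π σ_allow) = 32×2100000/(π×508.0) = 42110 mm³.
d = 34.79 mm.

d = 34.8 mm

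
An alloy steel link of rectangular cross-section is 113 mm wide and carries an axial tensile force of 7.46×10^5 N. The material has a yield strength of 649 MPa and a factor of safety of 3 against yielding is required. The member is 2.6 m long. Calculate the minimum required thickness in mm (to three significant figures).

σ_allow = 649/3 = 216.3 MPa.
Required area A = F/σ_allow = 746000/216.3 = 3448 mm².
t = A/w = 3448/113 = 30.52 mm.

t = 30.5 mm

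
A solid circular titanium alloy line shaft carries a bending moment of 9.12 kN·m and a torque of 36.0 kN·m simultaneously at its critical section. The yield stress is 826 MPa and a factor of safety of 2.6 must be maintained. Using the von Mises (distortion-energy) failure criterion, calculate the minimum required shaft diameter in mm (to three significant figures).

σ_allow = σ_y/n = 826/2.6 = 317.7 MPa.
For a solid shaft σ_b = 32M/(πd³) and τ = 16T/(πd³), so the von Mises stress is σ' = (16/πd³)·√(4M²+3T²).
√(4M²+3T²) = √(4×(9.120×10^6)² + 3×(3.600×10^7)²) = 6.497×10^7 N·mm.
d³ = 16×6.497×10^7/(π×317.7) = 1.041×10^6 mm³.
d = 101.4 mm.

d = 101 mm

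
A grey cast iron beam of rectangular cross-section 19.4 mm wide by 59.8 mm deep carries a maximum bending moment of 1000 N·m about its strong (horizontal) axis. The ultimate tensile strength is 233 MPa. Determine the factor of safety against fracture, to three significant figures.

n = 2.69

Section modulus S = bh²/6 = 19.4×59.8²/6 = 11560 mm³.
σ = M/S = 1000000/11560 = 86.49 MPa.
n = 233/86.49 = 2.694.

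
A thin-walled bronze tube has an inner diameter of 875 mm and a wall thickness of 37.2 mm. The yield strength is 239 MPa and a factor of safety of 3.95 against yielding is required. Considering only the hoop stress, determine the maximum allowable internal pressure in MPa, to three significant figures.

σ_allow = 239/3.95 = 60.51 MPa.
σ_h = pD/(2t) → p_allow = 2σ_allow t/D = 2×60.51×37.2/875 = 5.145 MPa.

p_allow = 5.14 MPa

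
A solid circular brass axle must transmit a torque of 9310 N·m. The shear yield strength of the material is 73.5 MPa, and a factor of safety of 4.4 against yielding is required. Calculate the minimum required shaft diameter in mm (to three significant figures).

Allowable shear stress τ_allow = 73.5/4.4 = 16.70 MPa.
For a solid shaft τ = 16T/(πd³), so d³ = 16T/(π τ_allow) = 16×9310000/(π×16.70) = 2.838×10^6 mm³.
d = (2.838×10^6)^(1/3) = 141.6 mm.

d = 142 mm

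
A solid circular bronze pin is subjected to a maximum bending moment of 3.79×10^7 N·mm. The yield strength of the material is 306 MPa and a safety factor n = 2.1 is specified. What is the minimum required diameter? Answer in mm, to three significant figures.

d = 138 mm

σ_allow = 306/2.1 = 145.7 MPa.
For a solid circular section σ = 32M/(πd³), so d³ = 32M/(π σ_allow) = 32×3.7900×10^7/(π×145.7) = 2.649×10^6 mm³.
d = 138.4 mm.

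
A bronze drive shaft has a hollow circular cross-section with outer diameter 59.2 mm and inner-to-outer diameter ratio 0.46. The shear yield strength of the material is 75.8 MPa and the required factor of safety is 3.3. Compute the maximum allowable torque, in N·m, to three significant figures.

τ_allow = 75.8/3.3 = 22.97 MPa.
For a hollow shaft T_allow = τ_allow·πd_o³(1−k⁴)/16 with 1−k⁴ = 0.9552, so πd_o³(1−k⁴)/16 = 38910 mm³.
T_allow = 22.97×38910 = 893800 N·mm = 893.8 N·m.

T_allow = 894 N·m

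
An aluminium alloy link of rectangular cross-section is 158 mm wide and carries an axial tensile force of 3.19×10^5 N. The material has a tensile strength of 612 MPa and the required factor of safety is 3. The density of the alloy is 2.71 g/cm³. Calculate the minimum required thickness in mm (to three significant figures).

t = 9.90 mm

σ_allow = 612/3 = 204.0 MPa.
Required area A = F/σ_allow = 319000/204.0 = 1564 mm².
t = A/w = 1564/158 = 9.897 mm.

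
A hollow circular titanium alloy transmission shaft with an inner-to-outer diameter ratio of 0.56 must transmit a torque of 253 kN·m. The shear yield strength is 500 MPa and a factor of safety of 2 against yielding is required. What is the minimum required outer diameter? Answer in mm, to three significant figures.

τ_allow = 500/2 = 250.0 MPa.
For a hollow shaft τ = 16T/[πd_o³(1−k⁴)] with k = 0.56, so 1−k⁴ = 0.9017.
d_o³ = 16T/[π τ_allow (1−k⁴)] = 16×2.5300×10^8/(π×250.0×0.9017) = 5.716×10^6 mm³.
d_o = 178.8 mm.

d_o = 179 mm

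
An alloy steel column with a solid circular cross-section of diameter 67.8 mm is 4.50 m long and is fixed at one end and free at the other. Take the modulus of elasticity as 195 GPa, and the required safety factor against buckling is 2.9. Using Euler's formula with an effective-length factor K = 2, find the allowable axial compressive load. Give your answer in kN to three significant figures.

I = πd⁴/64 = π×67.8⁴/64 = 1.037×10^6 mm⁴.
Effective length L_e = KL = 2×4.50 m = 9000 mm.
Euler critical load P_cr = π²EI/L_e² = π²×195000×1.037×10^6/9000² = 24650 N.
P_allow = P_cr/n = 24650/2.9 = 8498 N.

P_allow = 8.50 kN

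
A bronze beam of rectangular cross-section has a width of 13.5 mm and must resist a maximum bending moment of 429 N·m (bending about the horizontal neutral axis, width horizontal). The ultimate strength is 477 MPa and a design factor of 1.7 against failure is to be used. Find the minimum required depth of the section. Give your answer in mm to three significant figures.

h = 26.1 mm

σ_allow = 477/1.7 = 280.6 MPa.
For a rectangular section σ = 6M/(bh²), so h² = 6M/(b σ_allow) = 6×429000/(13.5×280.6) = 679.5 mm².
h = 26.07 mm.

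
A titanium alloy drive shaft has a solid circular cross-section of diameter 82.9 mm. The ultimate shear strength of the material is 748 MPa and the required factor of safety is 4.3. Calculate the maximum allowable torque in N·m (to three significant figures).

τ_allow = 748/4.3 = 174.0 MPa.
For a solid shaft T_allow = τ_allow·πd³/16; πd³/16 = π×82.9³/16 = 111900 mm³.
T_allow = 174.0×111900 = 1.946×10^7 N·mm = 19460 N·m.

T_allow = 19500 N·m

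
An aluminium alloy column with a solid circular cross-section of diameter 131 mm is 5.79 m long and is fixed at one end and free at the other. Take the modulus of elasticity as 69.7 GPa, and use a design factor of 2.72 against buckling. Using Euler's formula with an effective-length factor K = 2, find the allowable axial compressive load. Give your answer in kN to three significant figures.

I = πd⁴/64 = π×131⁴/64 = 1.446×10^7 mm⁴.
Effective length L_e = KL = 2×5.79 m = 11580 mm.
Euler critical load P_cr = π²EI/L_e² = π²×69700×1.446×10^7/11580² = 74160 N.
P_allow = P_cr/n = 74160/2.72 = 27260 N.

P_allow = 27.3 kN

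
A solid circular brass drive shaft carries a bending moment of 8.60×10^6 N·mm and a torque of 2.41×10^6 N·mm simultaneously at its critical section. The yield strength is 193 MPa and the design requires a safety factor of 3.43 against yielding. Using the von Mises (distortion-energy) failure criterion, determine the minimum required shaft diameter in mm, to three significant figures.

σ_allow = σ_y/n = 193/3.43 = 56.27 MPa.
For a solid shaft σ_b = 32M/(πd³) and τ = 16T/(πd³), so the von Mises stress is σ' = (16/πd³)·√(4M²+3T²).
√(4M²+3T²) = √(4×(8.600×10^6)² + 3×(2.410×10^6)²) = 1.770×10^7 N·mm.
d³ = 16×1.770×10^7/(π×56.27) = 1.602×10^6 mm³.
d = 117.0 mm.

d = 117 mm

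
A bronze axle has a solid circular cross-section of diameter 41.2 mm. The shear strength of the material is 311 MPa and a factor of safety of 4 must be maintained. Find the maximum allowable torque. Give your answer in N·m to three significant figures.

τ_allow = 311/4 = 77.75 MPa.
For a solid shaft T_allow = τ_allow·πd³/16; πd³/16 = π×41.2³/16 = 13730 mm³.
T_allow = 77.75×13730 = 1.068×10^6 N·mm = 1068 N·m.

T_allow = 1070 N·m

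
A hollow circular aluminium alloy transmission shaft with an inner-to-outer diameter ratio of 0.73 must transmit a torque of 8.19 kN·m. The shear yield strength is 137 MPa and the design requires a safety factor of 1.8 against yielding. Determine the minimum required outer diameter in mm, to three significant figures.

d_o = 91.5 mm

τ_allow = 137/1.8 = 76.11 MPa.
For a hollow shaft τ = 16T/[πd_o³(1−k⁴)] with k = 0.73, so 1−k⁴ = 0.7160.
d_o³ = 16T/[π τ_allow (1−k⁴)] = 16×8190000/(π×76.11×0.7160) = 765400 mm³.
d_o = 91.47 mm.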